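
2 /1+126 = 128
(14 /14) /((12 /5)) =5 /12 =0.42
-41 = -41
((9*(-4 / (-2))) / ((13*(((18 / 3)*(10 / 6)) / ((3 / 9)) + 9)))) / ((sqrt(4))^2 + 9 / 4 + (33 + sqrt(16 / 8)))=3768 / 4160273 - 96*sqrt(2) / 4160273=0.00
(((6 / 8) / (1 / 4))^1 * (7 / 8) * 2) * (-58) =-609 / 2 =-304.50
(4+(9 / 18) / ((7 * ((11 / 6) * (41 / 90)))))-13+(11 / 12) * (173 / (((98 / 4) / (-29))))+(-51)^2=318805651 / 132594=2404.37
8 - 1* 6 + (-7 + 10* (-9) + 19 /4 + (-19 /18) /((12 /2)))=-4883 /54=-90.43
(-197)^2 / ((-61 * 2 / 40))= -776180 / 61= -12724.26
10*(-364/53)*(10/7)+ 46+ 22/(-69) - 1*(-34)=-67406/3657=-18.43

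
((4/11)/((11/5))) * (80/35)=0.38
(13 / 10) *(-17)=-221 / 10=-22.10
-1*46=-46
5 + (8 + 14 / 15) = 209 / 15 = 13.93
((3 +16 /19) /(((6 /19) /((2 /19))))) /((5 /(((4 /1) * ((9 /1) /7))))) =876 /665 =1.32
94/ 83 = 1.13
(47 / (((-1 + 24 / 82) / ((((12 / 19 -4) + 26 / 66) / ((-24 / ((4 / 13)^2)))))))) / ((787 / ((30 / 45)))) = -14375420 / 21765541941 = -0.00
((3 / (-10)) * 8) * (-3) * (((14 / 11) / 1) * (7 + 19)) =13104 / 55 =238.25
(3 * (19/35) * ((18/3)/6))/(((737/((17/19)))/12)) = 612/25795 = 0.02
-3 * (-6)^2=-108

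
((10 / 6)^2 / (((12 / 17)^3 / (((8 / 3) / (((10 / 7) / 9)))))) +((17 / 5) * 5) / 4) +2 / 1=180055 / 1296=138.93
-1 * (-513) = 513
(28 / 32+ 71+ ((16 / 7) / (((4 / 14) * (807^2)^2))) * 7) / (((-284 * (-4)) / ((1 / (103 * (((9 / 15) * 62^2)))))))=39334197500165 / 147687120104458295808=0.00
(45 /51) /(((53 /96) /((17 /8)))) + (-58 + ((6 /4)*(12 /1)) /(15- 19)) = -6265 /106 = -59.10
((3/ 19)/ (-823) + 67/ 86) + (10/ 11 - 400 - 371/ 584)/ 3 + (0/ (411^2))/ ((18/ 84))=-572166743025/ 4319439784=-132.46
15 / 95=3 / 19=0.16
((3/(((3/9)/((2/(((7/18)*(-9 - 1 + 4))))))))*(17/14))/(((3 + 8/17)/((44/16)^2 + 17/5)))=-6843231/231280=-29.59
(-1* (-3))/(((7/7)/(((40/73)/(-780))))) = -2/949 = -0.00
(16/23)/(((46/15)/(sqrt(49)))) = 840/529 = 1.59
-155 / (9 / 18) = -310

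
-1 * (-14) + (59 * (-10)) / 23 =-268 / 23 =-11.65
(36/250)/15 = 6/625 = 0.01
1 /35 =0.03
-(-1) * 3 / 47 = 3 / 47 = 0.06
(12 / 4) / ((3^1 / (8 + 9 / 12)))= 35 / 4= 8.75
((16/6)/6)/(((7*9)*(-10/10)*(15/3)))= -4/2835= -0.00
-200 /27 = -7.41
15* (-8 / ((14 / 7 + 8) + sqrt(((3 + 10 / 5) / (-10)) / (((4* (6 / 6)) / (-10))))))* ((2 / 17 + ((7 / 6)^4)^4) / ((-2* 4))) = 2853010197490645 / 157864608571392 - 570602039498129* sqrt(5) / 631458434285568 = 16.05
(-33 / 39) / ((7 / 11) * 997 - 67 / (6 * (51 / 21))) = -12342 / 9187087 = -0.00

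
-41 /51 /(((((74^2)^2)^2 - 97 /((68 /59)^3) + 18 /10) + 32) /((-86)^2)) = -0.00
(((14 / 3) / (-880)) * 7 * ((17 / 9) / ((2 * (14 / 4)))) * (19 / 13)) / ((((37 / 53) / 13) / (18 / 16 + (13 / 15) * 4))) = -66027983 / 52747200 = -1.25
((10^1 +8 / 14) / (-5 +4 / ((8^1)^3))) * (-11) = 23.29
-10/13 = -0.77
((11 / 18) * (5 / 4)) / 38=55 / 2736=0.02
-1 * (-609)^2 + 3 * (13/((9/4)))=-1112591/3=-370863.67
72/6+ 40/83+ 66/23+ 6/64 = 943519/61088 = 15.45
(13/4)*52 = 169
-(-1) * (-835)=-835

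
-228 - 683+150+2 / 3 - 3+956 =578 / 3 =192.67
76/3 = 25.33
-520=-520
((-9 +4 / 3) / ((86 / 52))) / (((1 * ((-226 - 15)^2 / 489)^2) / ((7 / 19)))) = -0.00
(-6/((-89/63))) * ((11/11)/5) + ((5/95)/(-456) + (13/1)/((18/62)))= 527743121/11566440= 45.63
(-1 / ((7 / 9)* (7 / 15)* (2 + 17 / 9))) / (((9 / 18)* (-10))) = 243 / 1715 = 0.14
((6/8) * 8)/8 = 3/4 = 0.75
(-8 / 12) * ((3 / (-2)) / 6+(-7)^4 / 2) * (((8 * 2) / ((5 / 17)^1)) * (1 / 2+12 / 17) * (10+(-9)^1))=-52490.93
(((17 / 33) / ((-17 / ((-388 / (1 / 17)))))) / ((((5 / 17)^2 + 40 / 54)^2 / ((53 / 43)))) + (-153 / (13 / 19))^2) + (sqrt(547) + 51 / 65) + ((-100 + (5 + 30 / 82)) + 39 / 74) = sqrt(547) + 508006524127872563999 / 10105455989507450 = 50293.91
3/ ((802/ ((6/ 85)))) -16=-545351/ 34085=-16.00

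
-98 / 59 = -1.66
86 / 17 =5.06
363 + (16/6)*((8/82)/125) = 5581157/15375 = 363.00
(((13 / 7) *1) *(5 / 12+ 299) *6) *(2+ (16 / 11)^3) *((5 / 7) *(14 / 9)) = 18822.19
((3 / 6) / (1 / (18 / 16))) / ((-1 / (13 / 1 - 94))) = 729 / 16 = 45.56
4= 4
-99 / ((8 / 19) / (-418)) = 393129 / 4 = 98282.25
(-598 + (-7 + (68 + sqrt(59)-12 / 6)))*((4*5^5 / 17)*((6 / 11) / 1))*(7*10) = -257250000 / 17 + 5250000*sqrt(59) / 187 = -14916705.80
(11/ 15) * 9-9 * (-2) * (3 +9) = 1113/ 5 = 222.60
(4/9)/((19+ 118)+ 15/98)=392/120969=0.00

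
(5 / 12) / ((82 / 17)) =85 / 984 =0.09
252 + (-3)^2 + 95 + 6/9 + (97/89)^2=8503697/23763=357.85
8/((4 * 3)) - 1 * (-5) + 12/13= 257/39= 6.59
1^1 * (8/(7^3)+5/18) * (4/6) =1859/9261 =0.20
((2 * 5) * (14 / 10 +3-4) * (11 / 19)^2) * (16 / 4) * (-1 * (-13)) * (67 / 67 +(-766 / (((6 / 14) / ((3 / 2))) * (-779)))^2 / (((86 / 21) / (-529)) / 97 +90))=419032589448082324 / 5311423751066971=78.89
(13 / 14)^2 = 169 / 196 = 0.86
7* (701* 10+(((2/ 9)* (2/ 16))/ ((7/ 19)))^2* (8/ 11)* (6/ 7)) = 714116071/ 14553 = 49070.02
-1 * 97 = -97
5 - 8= -3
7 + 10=17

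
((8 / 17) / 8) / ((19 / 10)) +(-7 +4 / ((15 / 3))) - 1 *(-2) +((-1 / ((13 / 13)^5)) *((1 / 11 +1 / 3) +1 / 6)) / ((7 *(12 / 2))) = -4.18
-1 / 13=-0.08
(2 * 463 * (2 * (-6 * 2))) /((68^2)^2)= -1389 /1336336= -0.00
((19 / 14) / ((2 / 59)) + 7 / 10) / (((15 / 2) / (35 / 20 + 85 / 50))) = 131169 / 7000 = 18.74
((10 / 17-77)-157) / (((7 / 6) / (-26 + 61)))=-119040 / 17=-7002.35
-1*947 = -947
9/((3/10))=30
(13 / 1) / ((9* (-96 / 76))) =-247 / 216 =-1.14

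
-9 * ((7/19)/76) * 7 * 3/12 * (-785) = 59.94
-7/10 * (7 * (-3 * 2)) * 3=88.20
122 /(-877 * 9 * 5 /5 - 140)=-122 /8033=-0.02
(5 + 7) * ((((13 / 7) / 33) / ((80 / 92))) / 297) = 299 / 114345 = 0.00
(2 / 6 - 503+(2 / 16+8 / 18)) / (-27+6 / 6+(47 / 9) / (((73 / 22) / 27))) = -2639023 / 86688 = -30.44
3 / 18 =1 / 6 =0.17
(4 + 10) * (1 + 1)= 28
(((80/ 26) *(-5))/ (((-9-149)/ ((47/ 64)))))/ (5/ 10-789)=-0.00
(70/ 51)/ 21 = 10/ 153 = 0.07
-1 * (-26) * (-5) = -130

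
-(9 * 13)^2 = -13689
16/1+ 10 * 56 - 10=566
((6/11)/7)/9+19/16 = 4421/3696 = 1.20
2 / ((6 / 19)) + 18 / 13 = 301 / 39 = 7.72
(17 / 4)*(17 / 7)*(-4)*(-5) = 1445 / 7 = 206.43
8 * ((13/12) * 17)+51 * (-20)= -872.67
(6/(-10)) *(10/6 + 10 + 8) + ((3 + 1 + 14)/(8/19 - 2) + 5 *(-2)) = -166/5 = -33.20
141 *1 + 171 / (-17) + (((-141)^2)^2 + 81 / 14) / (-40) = -18813849027 / 1904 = -9881223.23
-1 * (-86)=86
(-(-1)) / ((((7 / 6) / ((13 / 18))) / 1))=13 / 21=0.62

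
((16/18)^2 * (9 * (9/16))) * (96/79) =384/79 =4.86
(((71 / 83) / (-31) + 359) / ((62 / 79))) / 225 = 36483622 / 17946675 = 2.03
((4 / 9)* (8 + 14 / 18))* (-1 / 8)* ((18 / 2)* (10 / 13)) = -395 / 117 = -3.38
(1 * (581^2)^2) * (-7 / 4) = -797632001047 / 4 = -199408000261.75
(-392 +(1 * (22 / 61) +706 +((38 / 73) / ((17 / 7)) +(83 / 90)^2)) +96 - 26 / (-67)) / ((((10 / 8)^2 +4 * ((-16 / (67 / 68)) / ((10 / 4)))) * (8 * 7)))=-16918508463863 / 56180787831630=-0.30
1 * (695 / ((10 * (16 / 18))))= 1251 / 16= 78.19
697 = 697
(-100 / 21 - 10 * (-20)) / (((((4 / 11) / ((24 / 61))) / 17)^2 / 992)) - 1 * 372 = 1706701312116 / 26047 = 65523911.09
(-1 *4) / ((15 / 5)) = -4 / 3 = -1.33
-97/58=-1.67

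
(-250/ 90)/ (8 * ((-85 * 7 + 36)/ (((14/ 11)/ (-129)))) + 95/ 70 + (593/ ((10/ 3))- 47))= -125/ 20403063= -0.00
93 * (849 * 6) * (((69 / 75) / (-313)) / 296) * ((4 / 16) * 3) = -16344099 / 4632400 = -3.53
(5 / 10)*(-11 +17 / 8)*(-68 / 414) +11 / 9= 359 / 184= 1.95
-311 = -311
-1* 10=-10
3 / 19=0.16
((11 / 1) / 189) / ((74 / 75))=0.06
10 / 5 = 2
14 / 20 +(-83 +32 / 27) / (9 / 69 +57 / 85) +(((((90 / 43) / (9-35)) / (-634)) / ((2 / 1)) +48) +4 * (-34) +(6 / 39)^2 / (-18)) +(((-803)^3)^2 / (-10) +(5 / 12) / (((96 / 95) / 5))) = -835628405039978800075848934367 / 31168788543360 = -26809781325876900.28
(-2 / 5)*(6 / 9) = -4 / 15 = -0.27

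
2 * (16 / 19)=32 / 19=1.68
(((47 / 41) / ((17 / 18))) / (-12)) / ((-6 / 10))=235 / 1394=0.17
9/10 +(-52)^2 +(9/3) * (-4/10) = 27037/10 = 2703.70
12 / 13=0.92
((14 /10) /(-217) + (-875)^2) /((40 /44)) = 652695307 /775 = 842187.49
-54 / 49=-1.10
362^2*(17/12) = 556937/3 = 185645.67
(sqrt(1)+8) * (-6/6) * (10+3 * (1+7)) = -306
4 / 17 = 0.24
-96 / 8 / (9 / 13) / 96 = -0.18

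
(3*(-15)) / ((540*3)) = -1 / 36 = -0.03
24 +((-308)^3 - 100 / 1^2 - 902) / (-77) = 29220962 / 77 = 379493.01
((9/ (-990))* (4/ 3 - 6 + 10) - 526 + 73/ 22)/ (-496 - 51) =172501/ 180510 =0.96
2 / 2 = 1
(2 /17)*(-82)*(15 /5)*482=-237144 /17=-13949.65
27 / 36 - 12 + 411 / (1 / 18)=29547 / 4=7386.75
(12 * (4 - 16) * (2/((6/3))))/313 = -144/313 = -0.46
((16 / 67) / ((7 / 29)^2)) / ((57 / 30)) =134560 / 62377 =2.16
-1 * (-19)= 19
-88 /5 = -17.60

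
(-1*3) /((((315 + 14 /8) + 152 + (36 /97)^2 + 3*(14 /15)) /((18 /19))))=-10161720 /1686481781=-0.01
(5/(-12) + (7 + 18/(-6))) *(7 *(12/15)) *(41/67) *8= 98728/1005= 98.24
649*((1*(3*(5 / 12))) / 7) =3245 / 28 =115.89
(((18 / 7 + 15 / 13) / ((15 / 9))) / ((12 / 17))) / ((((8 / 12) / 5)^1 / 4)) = 94.99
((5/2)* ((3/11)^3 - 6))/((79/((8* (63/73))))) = -10028340/7675877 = -1.31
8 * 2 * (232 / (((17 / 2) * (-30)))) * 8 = -29696 / 255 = -116.45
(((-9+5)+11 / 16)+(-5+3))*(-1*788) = 16745 / 4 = 4186.25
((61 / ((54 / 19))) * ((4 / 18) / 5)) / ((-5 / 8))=-9272 / 6075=-1.53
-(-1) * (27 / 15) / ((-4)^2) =9 / 80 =0.11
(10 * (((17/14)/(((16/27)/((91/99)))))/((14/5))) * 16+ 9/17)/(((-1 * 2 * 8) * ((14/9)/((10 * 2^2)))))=-12742245/73304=-173.83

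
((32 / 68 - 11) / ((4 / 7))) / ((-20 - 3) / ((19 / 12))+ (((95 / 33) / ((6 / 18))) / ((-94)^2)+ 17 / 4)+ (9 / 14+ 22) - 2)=-4049404051 / 2278367540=-1.78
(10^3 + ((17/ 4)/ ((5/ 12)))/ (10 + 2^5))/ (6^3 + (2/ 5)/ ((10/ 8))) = 350085/ 75712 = 4.62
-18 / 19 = -0.95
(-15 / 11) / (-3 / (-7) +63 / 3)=-7 / 110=-0.06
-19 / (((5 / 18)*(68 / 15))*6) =-171 / 68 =-2.51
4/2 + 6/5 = 16/5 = 3.20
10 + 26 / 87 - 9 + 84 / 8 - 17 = -905 / 174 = -5.20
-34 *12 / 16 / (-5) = 5.10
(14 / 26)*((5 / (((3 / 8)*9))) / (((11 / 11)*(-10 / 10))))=-280 / 351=-0.80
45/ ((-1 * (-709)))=45/ 709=0.06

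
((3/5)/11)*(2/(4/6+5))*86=1548/935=1.66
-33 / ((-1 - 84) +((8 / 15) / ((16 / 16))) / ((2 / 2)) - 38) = 45 / 167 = 0.27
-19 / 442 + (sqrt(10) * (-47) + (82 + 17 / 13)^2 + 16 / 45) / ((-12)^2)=896505773 / 18617040 - 47 * sqrt(10) / 144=47.12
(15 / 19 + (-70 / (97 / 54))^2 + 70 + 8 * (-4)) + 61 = 289319064 / 178771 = 1618.38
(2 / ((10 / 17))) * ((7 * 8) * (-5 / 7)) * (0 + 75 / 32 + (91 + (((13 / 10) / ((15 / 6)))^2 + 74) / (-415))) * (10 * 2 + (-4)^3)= 144601063079 / 259375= 557498.07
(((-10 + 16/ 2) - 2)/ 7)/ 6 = -2/ 21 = -0.10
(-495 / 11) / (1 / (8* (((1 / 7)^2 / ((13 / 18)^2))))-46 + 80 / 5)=116640 / 69479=1.68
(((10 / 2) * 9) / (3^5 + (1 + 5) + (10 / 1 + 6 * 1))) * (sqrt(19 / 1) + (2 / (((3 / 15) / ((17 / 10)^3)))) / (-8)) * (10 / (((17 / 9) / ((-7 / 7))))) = 23409 / 4240 - 810 * sqrt(19) / 901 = 1.60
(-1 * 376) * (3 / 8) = -141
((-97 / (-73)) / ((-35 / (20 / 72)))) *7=-0.07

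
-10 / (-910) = 1 / 91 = 0.01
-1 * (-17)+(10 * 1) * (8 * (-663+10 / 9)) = -476407 / 9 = -52934.11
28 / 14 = 2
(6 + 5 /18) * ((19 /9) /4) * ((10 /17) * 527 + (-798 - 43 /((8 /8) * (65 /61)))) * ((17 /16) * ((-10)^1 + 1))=1253485157 /74880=16739.92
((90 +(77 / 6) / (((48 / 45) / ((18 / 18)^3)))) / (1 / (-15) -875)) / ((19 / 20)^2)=-1224375 / 9476972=-0.13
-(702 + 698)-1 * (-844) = -556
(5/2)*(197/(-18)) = -985/36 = -27.36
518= 518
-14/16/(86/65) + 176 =120633/688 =175.34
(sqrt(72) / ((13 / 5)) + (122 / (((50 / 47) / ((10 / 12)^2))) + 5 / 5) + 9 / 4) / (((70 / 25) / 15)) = 1125 * sqrt(2) / 91 + 9325 / 21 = 461.53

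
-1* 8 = -8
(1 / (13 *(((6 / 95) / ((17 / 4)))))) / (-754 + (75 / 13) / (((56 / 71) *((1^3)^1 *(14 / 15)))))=-158270 / 22814679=-0.01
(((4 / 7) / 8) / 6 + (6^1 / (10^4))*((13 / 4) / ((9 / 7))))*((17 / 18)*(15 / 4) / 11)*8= 31943 / 924000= 0.03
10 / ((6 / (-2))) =-10 / 3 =-3.33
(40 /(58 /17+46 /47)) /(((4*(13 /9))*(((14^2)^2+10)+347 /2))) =0.00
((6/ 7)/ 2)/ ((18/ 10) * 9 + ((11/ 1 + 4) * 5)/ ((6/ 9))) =10/ 3003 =0.00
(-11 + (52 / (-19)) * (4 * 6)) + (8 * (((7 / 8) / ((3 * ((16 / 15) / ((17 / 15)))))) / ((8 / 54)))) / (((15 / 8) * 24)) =-463979 / 6080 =-76.31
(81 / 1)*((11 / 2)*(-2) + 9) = -162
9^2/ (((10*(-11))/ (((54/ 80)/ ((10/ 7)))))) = -15309/ 44000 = -0.35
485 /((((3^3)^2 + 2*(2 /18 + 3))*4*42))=1455 /370552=0.00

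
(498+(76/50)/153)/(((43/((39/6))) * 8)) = 3095443/328950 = 9.41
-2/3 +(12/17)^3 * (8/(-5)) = -90602/73695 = -1.23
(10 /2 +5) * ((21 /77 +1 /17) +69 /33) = 24.22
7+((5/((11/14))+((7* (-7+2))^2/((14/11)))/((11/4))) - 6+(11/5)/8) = 357.64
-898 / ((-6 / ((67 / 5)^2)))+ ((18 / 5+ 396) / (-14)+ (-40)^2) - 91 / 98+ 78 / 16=119488111 / 4200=28449.55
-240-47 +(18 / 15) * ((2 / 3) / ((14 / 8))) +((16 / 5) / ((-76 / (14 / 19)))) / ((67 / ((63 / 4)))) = -242577597 / 846545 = -286.55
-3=-3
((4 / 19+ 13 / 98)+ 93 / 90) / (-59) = -19223 / 823935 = -0.02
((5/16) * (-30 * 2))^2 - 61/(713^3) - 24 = 1899690054401/5799473552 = 327.56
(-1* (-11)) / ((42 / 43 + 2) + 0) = 473 / 128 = 3.70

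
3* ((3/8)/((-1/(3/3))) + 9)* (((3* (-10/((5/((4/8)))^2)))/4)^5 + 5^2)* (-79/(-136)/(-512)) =-2462569178013/3355443200000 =-0.73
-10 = -10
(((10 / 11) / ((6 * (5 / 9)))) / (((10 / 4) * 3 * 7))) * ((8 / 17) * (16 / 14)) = 128 / 45815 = 0.00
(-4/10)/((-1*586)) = 1/1465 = 0.00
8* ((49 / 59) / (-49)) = -0.14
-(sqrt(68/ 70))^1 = -sqrt(1190)/ 35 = -0.99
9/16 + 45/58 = 1.34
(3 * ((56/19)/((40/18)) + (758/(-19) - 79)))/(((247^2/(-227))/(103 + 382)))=636.48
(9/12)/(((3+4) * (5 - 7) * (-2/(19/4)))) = 57/448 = 0.13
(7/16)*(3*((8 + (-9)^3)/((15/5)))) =-315.44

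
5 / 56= 0.09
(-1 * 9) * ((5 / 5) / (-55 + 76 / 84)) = 189 / 1136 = 0.17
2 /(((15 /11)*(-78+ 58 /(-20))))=-44 /2427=-0.02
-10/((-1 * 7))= 10/7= 1.43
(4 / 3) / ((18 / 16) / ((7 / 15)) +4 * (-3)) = -224 / 1611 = -0.14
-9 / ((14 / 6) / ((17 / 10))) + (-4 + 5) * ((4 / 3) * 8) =863 / 210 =4.11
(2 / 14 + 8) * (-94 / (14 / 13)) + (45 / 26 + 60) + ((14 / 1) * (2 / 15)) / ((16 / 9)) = -8255193 / 12740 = -647.97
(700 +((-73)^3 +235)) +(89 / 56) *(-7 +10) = -21732325 / 56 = -388077.23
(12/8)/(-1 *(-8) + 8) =3/32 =0.09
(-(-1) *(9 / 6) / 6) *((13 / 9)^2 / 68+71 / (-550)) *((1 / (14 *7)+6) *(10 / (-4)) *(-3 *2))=-87795751 / 39584160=-2.22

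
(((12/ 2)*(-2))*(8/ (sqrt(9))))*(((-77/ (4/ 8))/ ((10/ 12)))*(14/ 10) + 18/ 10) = 205536/ 25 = 8221.44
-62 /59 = -1.05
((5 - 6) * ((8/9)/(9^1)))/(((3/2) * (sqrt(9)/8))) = -128/729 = -0.18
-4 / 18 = -2 / 9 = -0.22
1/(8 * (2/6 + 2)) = 3/56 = 0.05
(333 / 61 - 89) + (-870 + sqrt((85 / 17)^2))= -57861 / 61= -948.54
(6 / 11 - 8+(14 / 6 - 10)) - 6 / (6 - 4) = -598 / 33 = -18.12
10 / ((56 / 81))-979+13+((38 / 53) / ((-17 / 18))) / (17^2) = -6937563279 / 7290892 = -951.54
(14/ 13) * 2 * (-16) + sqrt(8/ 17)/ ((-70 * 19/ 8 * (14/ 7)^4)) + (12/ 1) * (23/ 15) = -1044/ 65 - sqrt(34)/ 22610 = -16.06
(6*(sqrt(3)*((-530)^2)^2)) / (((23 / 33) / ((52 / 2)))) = 30589671135231.14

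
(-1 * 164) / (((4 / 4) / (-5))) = 820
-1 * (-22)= 22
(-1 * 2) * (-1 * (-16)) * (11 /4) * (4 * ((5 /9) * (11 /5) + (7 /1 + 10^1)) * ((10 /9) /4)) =-144320 /81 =-1781.73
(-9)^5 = -59049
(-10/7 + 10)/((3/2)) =40/7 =5.71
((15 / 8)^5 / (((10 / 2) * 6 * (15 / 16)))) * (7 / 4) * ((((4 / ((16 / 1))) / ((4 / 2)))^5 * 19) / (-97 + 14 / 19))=-8528625 / 981936898048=-0.00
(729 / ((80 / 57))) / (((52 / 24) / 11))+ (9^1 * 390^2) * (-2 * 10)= -14235188751 / 520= -27375362.98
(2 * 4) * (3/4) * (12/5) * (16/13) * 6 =6912/65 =106.34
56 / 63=8 / 9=0.89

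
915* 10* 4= 36600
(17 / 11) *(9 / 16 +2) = 697 / 176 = 3.96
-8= -8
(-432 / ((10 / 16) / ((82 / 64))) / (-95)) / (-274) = -2214 / 65075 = -0.03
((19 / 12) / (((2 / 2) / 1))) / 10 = 19 / 120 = 0.16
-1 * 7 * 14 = -98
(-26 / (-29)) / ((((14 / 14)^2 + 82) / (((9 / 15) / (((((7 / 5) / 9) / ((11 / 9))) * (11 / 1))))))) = 78 / 16849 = 0.00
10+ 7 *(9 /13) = 193 /13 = 14.85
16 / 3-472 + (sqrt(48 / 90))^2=-6992 / 15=-466.13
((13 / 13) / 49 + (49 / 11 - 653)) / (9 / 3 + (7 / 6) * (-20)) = 1048665 / 32879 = 31.89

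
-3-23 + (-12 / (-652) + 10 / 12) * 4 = -11048 / 489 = -22.59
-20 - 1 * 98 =-118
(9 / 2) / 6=3 / 4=0.75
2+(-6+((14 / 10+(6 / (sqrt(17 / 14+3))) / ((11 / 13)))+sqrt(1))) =1.85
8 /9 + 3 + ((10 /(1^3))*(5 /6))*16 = 1235 /9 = 137.22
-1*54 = -54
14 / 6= 7 / 3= 2.33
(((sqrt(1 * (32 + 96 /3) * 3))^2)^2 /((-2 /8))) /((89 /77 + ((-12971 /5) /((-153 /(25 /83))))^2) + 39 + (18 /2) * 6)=-6335696683008 /5166240575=-1226.37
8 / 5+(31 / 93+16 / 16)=44 / 15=2.93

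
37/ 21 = 1.76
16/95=0.17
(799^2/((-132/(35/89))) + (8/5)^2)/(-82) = 557849003/24083400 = 23.16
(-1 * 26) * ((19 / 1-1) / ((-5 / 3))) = 1404 / 5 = 280.80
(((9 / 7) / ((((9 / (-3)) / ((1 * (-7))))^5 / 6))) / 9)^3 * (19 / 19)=110730297608 / 531441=208358.59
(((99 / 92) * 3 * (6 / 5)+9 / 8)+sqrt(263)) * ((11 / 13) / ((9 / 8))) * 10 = 11242 / 299+880 * sqrt(263) / 117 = 159.57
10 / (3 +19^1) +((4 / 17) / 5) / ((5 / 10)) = 513 / 935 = 0.55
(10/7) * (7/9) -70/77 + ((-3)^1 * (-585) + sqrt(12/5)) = 1756.75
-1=-1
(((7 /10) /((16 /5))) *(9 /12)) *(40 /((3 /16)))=35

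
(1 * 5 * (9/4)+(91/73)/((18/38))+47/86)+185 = 22536181/113004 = 199.43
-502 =-502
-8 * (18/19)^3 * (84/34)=-1959552/116603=-16.81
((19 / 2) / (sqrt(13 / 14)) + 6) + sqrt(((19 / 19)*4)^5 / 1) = 19*sqrt(182) / 26 + 38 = 47.86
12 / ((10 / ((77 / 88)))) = 21 / 20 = 1.05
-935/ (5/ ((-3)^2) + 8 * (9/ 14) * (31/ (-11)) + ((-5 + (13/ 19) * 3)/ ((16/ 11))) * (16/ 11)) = 12311145/ 222329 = 55.37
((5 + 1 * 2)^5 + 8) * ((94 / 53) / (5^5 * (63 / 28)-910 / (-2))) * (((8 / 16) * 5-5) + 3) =632244 / 317417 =1.99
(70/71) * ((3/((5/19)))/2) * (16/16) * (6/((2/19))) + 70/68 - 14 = 307.35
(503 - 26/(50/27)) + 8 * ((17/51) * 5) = 37672/75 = 502.29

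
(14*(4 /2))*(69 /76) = 483 /19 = 25.42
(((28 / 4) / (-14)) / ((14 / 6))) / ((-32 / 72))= 27 / 56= 0.48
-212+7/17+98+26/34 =-1918/17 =-112.82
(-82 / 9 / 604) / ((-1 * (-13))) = -41 / 35334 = -0.00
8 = 8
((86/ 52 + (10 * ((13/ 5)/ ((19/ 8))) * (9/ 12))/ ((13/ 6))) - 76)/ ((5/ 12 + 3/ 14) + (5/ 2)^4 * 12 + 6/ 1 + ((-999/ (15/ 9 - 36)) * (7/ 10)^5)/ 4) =-15078273000000/ 101852273393273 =-0.15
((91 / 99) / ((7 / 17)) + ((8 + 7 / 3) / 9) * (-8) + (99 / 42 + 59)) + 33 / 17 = 56.35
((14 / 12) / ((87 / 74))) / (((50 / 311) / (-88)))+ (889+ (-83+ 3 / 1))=1734569 / 6525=265.83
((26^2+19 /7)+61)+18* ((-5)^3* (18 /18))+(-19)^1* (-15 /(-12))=-42953 /28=-1534.04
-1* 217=-217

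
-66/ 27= -22/ 9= -2.44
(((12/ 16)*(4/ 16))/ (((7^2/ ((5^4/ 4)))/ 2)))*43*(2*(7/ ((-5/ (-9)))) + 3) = 1450.02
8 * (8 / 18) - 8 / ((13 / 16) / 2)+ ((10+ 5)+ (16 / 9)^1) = 25 / 39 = 0.64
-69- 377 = -446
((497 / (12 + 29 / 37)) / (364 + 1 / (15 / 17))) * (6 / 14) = 118215 / 2590621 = 0.05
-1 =-1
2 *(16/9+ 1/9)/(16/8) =17/9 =1.89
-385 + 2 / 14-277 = -4633 / 7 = -661.86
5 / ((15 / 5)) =5 / 3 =1.67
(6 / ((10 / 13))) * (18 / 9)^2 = 156 / 5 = 31.20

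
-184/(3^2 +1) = -18.40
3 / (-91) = -3 / 91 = -0.03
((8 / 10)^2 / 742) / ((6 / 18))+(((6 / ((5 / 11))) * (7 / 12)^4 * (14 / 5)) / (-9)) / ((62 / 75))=-1707020383 / 2981059200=-0.57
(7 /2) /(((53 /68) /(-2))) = -476 /53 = -8.98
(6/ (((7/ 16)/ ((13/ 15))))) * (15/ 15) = 416/ 35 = 11.89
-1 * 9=-9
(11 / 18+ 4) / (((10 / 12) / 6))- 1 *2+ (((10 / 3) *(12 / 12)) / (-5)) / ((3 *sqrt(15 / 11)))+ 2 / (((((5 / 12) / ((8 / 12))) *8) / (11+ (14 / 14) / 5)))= 892 / 25- 2 *sqrt(165) / 135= 35.49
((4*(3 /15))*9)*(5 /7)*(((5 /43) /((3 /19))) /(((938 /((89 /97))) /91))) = 659490 /1956199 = 0.34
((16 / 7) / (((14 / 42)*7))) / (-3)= -0.33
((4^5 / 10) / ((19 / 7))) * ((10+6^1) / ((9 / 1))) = 57344 / 855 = 67.07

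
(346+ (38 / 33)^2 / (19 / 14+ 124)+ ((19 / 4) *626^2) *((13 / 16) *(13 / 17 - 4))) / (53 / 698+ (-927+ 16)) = 887662827230017967 / 165265236279000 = 5371.14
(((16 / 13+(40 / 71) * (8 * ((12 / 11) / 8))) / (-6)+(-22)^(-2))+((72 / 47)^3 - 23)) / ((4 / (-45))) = 41138624124075 / 185524225744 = 221.74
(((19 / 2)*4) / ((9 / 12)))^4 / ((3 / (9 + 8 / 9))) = 47507738624 / 2187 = 21722788.58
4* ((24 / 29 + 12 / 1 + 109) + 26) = 17148 / 29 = 591.31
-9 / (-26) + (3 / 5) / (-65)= 219 / 650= 0.34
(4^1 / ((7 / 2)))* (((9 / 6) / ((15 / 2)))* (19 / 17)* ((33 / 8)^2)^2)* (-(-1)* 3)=67597497 / 304640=221.89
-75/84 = -0.89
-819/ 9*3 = -273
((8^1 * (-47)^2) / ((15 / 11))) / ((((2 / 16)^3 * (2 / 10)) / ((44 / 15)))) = 4379262976 / 45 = 97316955.02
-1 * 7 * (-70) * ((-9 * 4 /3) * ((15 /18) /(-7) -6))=35980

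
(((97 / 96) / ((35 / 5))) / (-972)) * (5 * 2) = -485 / 326592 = -0.00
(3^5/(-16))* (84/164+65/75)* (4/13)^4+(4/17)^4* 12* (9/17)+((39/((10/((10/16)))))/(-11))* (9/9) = -570363207693531/1463135490834160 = -0.39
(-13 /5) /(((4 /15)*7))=-1.39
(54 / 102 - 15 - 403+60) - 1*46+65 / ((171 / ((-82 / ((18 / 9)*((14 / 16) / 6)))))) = -3461621 / 6783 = -510.34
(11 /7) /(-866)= -11 /6062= -0.00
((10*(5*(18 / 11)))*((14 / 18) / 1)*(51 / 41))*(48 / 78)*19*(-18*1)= -97675200 / 5863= -16659.59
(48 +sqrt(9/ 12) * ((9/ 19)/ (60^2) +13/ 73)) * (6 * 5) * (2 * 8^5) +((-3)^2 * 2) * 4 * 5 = 1214951424 * sqrt(3)/ 6935 +94372200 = 94675640.17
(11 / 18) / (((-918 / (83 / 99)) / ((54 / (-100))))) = 83 / 275400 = 0.00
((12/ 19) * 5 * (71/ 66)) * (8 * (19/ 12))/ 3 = 1420/ 99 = 14.34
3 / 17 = 0.18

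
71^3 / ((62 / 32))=5726576 / 31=184728.26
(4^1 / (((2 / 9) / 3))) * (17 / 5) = 918 / 5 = 183.60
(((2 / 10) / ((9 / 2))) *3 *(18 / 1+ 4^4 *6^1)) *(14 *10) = 29008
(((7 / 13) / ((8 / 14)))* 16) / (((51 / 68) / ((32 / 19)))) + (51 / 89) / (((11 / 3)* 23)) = 565019869 / 16685097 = 33.86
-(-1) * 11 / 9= 11 / 9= 1.22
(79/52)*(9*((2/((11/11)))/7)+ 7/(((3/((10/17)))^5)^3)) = 29202648578243365601031546461/7475220873260241264961661682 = 3.91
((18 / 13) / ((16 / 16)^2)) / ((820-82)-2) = 9 / 4784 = 0.00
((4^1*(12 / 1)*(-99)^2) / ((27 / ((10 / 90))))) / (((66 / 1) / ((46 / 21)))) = 4048 / 63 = 64.25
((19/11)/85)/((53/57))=1083/49555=0.02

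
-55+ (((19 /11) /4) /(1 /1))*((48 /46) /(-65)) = -904589 /16445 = -55.01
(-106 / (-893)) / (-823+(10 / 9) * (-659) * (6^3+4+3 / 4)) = -1908 / 2611399007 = -0.00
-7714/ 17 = -453.76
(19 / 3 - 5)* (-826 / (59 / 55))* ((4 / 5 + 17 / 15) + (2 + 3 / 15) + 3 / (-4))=-31262 / 9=-3473.56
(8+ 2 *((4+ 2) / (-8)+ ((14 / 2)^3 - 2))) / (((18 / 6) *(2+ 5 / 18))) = 4131 / 41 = 100.76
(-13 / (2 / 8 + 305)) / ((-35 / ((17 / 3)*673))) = 594932 / 128205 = 4.64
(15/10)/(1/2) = 3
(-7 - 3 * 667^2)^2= 1781354686276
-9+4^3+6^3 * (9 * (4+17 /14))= 71341 /7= 10191.57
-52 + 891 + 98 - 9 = 928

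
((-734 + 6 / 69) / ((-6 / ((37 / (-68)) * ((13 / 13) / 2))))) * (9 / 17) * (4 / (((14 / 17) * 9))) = -78070 / 8211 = -9.51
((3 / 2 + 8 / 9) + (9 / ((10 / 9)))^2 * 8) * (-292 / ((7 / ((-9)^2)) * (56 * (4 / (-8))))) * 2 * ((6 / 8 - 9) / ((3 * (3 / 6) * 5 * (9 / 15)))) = -571585839 / 2450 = -233300.34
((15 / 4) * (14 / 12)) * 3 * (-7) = -735 / 8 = -91.88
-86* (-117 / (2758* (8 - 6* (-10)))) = 5031 / 93772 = 0.05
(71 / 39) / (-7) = -71 / 273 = -0.26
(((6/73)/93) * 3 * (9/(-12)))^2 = 81/20484676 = 0.00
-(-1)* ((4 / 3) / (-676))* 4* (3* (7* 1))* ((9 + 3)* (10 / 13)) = -1.53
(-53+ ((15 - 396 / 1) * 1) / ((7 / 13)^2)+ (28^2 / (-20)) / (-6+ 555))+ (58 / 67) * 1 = -12312572368 / 9011835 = -1366.27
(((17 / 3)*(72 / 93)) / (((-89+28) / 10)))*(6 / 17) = -480 / 1891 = -0.25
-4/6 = -2/3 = -0.67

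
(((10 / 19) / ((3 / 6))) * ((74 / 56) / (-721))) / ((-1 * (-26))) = -185 / 2493218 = -0.00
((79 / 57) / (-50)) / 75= -79 / 213750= -0.00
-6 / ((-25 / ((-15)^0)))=6 / 25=0.24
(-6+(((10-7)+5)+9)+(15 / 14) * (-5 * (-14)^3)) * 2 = 29422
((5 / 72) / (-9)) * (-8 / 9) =5 / 729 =0.01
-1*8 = -8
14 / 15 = 0.93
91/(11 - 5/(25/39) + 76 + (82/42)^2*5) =200655/216661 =0.93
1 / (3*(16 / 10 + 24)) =5 / 384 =0.01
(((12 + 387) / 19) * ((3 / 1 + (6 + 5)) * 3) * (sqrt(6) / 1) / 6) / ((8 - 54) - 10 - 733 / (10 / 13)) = -490 * sqrt(6) / 3363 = -0.36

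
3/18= 1/6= 0.17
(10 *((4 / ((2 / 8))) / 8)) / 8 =5 / 2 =2.50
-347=-347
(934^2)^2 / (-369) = -761004990736 / 369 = -2062344148.34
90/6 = 15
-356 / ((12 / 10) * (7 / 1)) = -890 / 21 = -42.38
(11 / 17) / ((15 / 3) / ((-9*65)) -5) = -1287 / 9962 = -0.13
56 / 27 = 2.07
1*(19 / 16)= 19 / 16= 1.19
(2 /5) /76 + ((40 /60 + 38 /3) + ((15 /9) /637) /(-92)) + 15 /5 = 90963017 /5567380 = 16.34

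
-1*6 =-6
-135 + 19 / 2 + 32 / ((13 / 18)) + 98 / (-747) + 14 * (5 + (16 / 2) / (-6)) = -582469 / 19422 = -29.99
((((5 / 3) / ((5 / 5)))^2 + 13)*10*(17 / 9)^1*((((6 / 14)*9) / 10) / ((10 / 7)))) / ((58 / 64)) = 38624 / 435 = 88.79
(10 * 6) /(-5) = -12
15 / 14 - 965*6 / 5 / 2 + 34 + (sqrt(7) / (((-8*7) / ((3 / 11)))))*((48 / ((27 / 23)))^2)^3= -310453760688128*sqrt(7) / 13640319 - 7615 / 14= -60217863.21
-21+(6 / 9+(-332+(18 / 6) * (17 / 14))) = -14645 / 42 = -348.69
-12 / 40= -3 / 10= -0.30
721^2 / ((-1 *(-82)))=519841 / 82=6339.52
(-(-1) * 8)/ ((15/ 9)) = 24/ 5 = 4.80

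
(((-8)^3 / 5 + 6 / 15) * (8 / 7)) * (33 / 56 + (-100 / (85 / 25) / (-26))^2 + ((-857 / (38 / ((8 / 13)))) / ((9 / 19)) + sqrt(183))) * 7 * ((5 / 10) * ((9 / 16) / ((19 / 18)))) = 18230885973 / 3056872 - 4131 * sqrt(183) / 19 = 3022.68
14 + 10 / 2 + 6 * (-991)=-5927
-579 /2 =-289.50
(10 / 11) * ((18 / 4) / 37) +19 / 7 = 8048 / 2849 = 2.82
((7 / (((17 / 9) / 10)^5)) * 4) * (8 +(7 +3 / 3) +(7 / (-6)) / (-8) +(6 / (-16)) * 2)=2545503975000 / 1419857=1792788.97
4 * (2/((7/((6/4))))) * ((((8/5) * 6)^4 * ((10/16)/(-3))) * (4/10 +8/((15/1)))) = -1769472/625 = -2831.16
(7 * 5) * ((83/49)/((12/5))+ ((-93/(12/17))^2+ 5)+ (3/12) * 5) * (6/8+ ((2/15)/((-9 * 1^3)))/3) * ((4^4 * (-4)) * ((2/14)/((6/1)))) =-394375402088/35721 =-11040435.66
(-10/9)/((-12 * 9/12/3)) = 10/27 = 0.37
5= 5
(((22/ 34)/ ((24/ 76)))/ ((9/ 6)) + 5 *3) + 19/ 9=2827/ 153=18.48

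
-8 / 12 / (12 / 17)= -0.94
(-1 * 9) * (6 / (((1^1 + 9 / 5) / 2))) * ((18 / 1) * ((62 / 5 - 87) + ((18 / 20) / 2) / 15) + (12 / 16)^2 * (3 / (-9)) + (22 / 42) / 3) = 101475831 / 1960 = 51773.38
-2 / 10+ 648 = 3239 / 5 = 647.80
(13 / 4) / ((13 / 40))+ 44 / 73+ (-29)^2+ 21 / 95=5907398 / 6935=851.82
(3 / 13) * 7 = 21 / 13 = 1.62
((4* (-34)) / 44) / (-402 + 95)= 34 / 3377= 0.01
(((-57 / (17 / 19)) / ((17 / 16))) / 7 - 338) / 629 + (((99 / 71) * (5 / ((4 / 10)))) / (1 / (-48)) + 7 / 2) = -150636219985 / 180690314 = -833.67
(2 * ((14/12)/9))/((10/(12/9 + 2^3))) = 98/405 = 0.24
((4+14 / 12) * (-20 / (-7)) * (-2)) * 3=-88.57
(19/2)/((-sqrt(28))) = -19 * sqrt(7)/28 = -1.80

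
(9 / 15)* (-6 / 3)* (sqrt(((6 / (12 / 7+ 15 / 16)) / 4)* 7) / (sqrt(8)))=-0.84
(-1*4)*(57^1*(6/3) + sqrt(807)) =-456-4*sqrt(807) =-569.63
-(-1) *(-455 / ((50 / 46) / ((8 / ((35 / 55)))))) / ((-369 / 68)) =969.76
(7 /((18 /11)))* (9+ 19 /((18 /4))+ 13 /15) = 24409 /405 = 60.27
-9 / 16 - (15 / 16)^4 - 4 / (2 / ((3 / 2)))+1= -3.33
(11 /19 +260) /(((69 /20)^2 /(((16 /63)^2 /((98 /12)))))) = 1013964800 /5864185593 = 0.17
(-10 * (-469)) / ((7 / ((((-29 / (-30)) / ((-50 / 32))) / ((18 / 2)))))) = -31088 / 675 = -46.06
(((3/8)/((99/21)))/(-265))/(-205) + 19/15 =18166301/14341800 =1.27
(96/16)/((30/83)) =83/5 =16.60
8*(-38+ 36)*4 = -64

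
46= 46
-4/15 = -0.27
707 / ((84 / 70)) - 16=3439 / 6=573.17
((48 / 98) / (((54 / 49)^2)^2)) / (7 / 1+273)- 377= -5342736713 / 14171760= -377.00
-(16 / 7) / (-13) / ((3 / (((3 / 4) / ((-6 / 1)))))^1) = -2 / 273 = -0.01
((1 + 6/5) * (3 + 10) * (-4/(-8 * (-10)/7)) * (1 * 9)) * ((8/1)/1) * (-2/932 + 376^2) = -118704773187/1165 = -101892509.17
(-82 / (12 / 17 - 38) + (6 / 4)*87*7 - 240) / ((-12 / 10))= -2141965 / 3804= -563.08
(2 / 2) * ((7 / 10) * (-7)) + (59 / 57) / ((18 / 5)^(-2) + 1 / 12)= 3827 / 2470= 1.55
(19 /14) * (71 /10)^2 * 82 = 3926939 /700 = 5609.91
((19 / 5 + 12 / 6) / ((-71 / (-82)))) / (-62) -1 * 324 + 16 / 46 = -81948567 / 253115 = -323.76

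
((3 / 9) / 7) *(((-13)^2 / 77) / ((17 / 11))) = 169 / 2499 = 0.07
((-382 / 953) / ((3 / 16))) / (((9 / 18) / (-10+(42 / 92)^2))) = 63317264 / 1512411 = 41.87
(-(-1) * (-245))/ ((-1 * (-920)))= -49/ 184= -0.27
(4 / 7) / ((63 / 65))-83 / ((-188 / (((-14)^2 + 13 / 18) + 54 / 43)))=627410425 / 7130088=87.99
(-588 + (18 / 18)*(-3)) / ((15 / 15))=-591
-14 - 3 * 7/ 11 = -175/ 11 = -15.91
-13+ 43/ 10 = -87/ 10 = -8.70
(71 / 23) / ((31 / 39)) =2769 / 713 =3.88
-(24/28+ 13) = -97/7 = -13.86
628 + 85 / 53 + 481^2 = 12295502 / 53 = 231990.60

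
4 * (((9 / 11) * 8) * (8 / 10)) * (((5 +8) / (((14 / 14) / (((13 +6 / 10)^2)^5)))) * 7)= 221606757082720704135168 / 537109375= 412591489550374.55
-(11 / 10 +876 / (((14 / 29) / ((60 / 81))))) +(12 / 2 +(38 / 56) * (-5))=-1691701 / 1260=-1342.62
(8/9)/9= 0.10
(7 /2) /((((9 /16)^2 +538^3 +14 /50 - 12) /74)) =1657600 /996613507817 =0.00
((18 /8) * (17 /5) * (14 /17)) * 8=252 /5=50.40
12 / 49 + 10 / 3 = 526 / 147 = 3.58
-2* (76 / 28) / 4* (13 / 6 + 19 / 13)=-5377 / 1092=-4.92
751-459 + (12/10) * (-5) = 286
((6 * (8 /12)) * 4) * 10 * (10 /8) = 200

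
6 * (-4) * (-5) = 120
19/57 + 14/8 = 25/12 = 2.08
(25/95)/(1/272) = 1360/19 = 71.58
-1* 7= -7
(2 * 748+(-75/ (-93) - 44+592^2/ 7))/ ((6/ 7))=11179643/ 186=60105.61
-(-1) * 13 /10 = 1.30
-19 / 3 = -6.33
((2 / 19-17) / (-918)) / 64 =107 / 372096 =0.00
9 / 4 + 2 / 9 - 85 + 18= -2323 / 36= -64.53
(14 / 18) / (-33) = -7 / 297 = -0.02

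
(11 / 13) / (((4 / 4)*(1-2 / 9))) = 99 / 91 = 1.09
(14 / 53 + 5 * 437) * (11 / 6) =1274009 / 318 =4006.32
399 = 399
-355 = -355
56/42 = 4/3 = 1.33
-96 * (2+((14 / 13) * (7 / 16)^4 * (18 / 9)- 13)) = 6978315 / 6656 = 1048.42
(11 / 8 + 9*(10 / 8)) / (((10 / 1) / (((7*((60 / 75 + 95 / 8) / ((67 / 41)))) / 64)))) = 14696409 / 13721600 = 1.07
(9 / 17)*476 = 252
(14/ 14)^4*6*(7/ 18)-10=-23/ 3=-7.67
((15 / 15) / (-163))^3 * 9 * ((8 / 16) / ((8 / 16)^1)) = -9 / 4330747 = -0.00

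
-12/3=-4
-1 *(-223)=223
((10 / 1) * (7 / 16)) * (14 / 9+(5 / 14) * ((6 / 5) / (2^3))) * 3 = 4055 / 192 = 21.12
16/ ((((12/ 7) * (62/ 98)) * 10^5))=343/ 2325000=0.00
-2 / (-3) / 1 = 2 / 3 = 0.67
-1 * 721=-721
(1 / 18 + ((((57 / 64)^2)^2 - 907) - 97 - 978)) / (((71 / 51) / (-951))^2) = -78194258554475362599 / 84573945856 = -924566753.54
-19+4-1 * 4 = -19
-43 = -43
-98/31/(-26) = 49/403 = 0.12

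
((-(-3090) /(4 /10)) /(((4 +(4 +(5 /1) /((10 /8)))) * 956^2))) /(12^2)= 2575 /526427136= 0.00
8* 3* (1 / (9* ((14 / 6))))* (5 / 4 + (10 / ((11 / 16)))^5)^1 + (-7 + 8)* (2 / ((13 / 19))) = 744099.43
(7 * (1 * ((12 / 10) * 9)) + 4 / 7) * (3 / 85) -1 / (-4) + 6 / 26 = 490271 / 154700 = 3.17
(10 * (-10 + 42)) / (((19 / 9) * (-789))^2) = 2880 / 24970009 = 0.00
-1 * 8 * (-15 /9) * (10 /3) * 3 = 400 /3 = 133.33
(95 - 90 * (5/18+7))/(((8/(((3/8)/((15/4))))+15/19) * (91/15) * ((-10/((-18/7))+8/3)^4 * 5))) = -5983632/48360387751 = -0.00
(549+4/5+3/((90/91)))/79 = 3317/474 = 7.00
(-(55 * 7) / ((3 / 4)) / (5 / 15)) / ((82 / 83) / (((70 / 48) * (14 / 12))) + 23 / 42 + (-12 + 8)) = 187895400 / 350377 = 536.27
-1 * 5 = -5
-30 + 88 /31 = -842 /31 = -27.16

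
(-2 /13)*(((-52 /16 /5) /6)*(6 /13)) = 1 /130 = 0.01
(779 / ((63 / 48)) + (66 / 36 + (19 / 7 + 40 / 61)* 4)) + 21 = 537881 / 854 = 629.84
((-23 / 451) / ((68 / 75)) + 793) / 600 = 24317999 / 18400800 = 1.32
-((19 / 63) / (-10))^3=6859 / 250047000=0.00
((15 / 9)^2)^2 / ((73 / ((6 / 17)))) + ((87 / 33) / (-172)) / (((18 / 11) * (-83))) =35797967 / 956691864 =0.04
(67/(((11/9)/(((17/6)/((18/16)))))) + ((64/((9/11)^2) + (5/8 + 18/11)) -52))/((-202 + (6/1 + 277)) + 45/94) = 61618457/27296676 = 2.26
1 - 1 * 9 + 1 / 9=-71 / 9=-7.89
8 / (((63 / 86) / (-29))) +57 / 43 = -854345 / 2709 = -315.37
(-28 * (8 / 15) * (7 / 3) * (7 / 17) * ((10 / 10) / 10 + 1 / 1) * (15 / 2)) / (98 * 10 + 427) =-4312 / 51255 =-0.08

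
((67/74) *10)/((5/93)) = 6231/37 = 168.41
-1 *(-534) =534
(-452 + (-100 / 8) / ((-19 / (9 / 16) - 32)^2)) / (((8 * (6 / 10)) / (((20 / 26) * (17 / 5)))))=-246.28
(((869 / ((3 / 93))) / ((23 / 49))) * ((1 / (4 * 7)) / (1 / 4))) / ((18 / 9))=188573 / 46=4099.41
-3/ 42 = -1/ 14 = -0.07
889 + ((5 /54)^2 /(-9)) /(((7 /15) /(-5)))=54439429 /61236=889.01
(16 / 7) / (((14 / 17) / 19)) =2584 / 49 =52.73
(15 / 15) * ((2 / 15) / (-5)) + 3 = 223 / 75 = 2.97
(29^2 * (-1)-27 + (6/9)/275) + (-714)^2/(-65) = -93425614/10725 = -8711.01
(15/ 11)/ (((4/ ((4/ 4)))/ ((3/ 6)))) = 0.17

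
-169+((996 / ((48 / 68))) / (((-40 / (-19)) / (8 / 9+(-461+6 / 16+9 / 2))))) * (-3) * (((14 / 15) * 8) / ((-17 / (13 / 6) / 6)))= -4703881039 / 900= -5226534.49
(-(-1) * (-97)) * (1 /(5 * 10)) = -97 /50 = -1.94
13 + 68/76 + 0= 264/19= 13.89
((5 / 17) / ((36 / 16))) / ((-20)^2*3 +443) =20 / 251379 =0.00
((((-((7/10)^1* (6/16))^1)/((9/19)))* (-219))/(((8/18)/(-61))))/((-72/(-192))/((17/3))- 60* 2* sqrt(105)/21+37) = 3197499640839/10640889320+12323517192* sqrt(105)/266022233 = 775.18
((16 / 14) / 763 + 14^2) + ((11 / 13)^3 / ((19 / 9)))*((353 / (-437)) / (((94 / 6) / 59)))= 893524100020029 / 4579156966657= 195.13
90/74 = 45/37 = 1.22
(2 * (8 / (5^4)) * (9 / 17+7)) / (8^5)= 1 / 170000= 0.00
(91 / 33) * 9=273 / 11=24.82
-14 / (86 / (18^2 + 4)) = -2296 / 43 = -53.40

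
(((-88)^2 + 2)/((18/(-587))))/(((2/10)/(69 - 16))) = -200821505/3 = -66940501.67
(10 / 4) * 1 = 5 / 2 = 2.50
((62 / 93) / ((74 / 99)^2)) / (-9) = -363 / 2738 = -0.13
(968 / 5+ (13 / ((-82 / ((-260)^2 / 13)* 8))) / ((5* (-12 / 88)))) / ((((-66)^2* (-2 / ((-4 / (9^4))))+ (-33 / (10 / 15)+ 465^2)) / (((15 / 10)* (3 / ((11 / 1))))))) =19274 / 1982491245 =0.00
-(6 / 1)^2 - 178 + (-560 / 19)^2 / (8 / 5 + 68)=-6329098 / 31407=-201.52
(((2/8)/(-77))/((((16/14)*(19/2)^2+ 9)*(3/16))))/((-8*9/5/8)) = 4/46629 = 0.00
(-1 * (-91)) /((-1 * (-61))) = 91 /61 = 1.49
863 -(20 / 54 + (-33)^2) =-6112 / 27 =-226.37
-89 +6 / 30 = -444 / 5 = -88.80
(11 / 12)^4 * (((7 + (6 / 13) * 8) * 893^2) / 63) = 1622887662451 / 16982784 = 95560.76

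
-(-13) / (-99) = -13 / 99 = -0.13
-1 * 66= -66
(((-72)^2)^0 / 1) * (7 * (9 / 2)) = 31.50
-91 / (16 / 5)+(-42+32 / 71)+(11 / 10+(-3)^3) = -544637 / 5680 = -95.89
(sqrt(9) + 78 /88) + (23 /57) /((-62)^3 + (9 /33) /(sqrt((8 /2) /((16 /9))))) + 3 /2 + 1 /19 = 17880658157 /3287493924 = 5.44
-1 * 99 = -99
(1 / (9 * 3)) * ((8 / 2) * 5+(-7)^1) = 13 / 27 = 0.48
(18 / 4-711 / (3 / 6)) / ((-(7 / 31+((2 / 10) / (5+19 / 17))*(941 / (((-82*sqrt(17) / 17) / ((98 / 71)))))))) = -32986067937977700*sqrt(17) / 202563137718217-14383938566556000 / 202563137718217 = -742.43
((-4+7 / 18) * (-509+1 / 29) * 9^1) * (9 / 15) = 287820 / 29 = 9924.83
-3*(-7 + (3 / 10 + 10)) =-99 / 10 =-9.90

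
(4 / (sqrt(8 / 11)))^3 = 22 * sqrt(22) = 103.19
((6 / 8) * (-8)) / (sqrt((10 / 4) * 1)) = -6 * sqrt(10) / 5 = -3.79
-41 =-41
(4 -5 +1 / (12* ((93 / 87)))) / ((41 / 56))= -4802 / 3813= -1.26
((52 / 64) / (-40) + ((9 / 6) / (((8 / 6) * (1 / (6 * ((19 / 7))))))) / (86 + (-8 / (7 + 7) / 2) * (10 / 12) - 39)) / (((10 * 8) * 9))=116737 / 226252800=0.00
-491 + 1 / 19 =-9328 / 19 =-490.95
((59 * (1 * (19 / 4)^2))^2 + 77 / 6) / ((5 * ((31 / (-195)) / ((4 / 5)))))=-17692376767 / 9920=-1783505.72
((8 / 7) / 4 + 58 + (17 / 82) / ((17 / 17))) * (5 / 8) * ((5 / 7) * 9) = 7554375 / 32144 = 235.02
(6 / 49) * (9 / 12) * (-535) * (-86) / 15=13803 / 49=281.69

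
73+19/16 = 1187/16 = 74.19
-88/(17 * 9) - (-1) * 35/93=-0.20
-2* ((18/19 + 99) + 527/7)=-46612/133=-350.47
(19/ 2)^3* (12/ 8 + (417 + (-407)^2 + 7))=142388124.44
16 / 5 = 3.20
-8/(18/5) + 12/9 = -8/9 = -0.89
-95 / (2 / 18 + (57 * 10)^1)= -855 / 5131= -0.17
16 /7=2.29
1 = 1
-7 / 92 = -0.08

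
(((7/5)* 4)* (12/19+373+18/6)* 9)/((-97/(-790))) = 284923296/1843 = 154597.56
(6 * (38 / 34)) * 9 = 1026 / 17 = 60.35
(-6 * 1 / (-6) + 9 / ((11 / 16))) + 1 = 166 / 11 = 15.09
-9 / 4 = -2.25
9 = 9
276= 276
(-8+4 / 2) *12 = -72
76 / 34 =38 / 17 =2.24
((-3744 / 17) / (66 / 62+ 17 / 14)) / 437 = -1624896 / 7347281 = -0.22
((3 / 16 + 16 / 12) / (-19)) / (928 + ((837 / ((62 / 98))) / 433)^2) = -13686697 / 160274990352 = -0.00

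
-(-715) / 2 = 715 / 2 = 357.50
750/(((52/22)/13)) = 4125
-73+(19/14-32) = -1451/14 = -103.64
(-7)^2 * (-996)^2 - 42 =48608742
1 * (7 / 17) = 7 / 17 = 0.41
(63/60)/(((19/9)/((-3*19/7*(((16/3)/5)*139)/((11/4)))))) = -218.36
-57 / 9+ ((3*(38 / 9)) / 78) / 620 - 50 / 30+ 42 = 2466379 / 72540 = 34.00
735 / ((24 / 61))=14945 / 8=1868.12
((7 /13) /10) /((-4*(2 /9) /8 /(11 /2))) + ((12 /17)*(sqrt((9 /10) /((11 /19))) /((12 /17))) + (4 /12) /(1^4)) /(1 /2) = -1559 /780 + 3*sqrt(2090) /55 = 0.49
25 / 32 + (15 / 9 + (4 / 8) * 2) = 331 / 96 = 3.45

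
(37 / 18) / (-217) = -37 / 3906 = -0.01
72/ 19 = 3.79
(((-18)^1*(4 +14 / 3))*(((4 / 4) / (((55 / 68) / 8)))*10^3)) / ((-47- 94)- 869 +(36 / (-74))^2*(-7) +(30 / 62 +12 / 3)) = 720308659200 / 470177477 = 1531.99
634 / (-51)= -634 / 51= -12.43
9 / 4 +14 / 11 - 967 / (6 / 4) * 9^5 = -1674944413 / 44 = -38066918.48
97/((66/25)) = 2425/66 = 36.74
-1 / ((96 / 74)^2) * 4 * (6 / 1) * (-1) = 1369 / 96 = 14.26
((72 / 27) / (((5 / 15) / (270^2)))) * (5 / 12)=243000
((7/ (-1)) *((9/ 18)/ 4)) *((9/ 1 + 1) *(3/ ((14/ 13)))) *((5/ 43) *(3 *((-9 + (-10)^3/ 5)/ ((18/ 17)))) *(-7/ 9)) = -8083075/ 6192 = -1305.41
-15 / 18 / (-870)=1 / 1044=0.00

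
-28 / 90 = -14 / 45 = -0.31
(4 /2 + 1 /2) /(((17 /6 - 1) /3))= 45 /11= 4.09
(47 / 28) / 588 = 47 / 16464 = 0.00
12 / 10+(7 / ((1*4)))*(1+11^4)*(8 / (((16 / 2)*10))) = 51271 / 20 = 2563.55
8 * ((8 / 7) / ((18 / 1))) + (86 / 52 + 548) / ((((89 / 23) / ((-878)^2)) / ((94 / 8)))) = 187567635330581 / 145782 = 1286630964.94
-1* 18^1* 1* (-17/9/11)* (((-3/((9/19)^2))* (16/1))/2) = -330.61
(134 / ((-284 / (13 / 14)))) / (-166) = 871 / 330008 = 0.00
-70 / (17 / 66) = -4620 / 17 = -271.76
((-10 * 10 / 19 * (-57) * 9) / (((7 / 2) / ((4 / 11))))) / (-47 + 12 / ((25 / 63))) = -540000 / 32263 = -16.74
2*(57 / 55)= 114 / 55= 2.07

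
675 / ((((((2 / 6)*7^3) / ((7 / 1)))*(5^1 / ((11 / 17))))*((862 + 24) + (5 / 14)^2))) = 17820 / 2952577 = 0.01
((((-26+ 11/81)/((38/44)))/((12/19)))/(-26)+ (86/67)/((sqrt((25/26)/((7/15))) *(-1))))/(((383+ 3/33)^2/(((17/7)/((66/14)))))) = 4309415/673162530768- 187 *sqrt(2730)/3112776450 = 0.00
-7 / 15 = -0.47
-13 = -13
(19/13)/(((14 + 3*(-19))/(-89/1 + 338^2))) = -2168945/559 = -3880.04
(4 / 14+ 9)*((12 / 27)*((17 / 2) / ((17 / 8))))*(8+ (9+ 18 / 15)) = 2704 / 9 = 300.44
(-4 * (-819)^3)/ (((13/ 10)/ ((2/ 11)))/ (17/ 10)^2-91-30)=-35280687078/ 1903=-18539509.76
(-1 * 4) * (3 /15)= -4 /5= -0.80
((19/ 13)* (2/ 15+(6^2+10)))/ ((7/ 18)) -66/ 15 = 76886/ 455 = 168.98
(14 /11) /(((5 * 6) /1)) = 7 /165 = 0.04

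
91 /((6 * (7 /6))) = 13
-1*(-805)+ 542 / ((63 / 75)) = 30455 / 21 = 1450.24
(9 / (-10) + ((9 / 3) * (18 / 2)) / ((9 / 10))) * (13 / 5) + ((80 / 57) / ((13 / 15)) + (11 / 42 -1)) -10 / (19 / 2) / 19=76.49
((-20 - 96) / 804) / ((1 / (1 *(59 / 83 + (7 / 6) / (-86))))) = -866027 / 8608428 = -0.10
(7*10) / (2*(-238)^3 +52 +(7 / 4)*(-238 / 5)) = -700 / 269625753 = -0.00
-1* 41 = -41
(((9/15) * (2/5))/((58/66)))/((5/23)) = 4554/3625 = 1.26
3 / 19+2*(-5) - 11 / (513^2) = -9.84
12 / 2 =6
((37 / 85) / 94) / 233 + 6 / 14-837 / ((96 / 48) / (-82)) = 447214090999 / 13031690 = 34317.43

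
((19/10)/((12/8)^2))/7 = 38/315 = 0.12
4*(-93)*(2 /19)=-744 /19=-39.16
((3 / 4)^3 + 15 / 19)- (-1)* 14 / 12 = 2.38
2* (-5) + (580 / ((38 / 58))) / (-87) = -1150 / 57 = -20.18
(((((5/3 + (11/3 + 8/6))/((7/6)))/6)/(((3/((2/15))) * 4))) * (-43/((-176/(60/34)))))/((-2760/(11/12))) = -43/28377216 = -0.00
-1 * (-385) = 385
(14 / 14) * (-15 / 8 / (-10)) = 3 / 16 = 0.19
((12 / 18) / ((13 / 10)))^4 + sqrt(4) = 2.07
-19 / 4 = -4.75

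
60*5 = 300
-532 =-532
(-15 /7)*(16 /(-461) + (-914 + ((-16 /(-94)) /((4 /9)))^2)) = 13959854490 /7128443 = 1958.33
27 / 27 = 1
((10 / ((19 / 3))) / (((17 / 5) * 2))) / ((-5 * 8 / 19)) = -15 / 136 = -0.11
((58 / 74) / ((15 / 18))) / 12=29 / 370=0.08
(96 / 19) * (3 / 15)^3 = 96 / 2375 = 0.04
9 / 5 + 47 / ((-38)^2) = 13231 / 7220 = 1.83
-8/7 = -1.14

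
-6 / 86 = -3 / 43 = -0.07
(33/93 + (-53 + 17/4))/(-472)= 6001/58528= 0.10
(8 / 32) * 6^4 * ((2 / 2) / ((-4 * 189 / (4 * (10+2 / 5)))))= -624 / 35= -17.83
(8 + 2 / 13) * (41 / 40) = 2173 / 260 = 8.36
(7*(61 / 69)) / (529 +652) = 427 / 81489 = 0.01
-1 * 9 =-9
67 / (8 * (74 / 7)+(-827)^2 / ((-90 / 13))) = -42210 / 62184259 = -0.00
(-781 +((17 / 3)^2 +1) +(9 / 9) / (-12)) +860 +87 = 7165 / 36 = 199.03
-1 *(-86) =86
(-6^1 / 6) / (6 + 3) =-1 / 9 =-0.11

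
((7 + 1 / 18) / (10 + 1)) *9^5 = 833247 / 22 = 37874.86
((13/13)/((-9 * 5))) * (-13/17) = 13/765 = 0.02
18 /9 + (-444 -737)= -1179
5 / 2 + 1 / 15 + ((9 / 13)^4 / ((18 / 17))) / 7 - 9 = -19200008 / 2998905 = -6.40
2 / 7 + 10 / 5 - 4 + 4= 16 / 7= 2.29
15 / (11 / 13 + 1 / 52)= 52 / 3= 17.33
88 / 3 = 29.33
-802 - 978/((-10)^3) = -400511/500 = -801.02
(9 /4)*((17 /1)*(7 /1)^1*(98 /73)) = 52479 /146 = 359.45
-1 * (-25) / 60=5 / 12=0.42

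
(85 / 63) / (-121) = -0.01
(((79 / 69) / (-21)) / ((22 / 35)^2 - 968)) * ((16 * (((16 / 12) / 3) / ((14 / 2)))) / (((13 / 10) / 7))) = 28000 / 90845469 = 0.00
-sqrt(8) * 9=-18 * sqrt(2)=-25.46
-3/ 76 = -0.04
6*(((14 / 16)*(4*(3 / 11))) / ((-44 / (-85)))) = 5355 / 484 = 11.06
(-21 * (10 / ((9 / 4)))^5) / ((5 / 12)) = -573440000 / 6561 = -87401.31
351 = 351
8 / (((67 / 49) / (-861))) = -5037.49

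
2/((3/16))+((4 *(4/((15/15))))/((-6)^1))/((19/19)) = 8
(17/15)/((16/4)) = 17/60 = 0.28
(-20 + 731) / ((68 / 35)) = 24885 / 68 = 365.96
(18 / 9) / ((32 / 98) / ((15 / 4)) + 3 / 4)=2.39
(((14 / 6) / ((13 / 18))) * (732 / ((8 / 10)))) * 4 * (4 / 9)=68320 / 13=5255.38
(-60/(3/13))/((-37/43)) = 11180/37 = 302.16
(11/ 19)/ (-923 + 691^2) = 11/ 9054602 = 0.00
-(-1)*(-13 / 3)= -13 / 3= -4.33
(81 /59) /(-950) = -81 /56050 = -0.00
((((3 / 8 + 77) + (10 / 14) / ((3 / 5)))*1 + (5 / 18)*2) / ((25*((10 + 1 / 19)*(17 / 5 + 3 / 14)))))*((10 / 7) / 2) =757663 / 12177396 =0.06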